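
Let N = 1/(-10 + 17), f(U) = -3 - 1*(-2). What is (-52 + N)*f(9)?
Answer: 363/7 ≈ 51.857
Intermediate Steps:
f(U) = -1 (f(U) = -3 + 2 = -1)
N = ⅐ (N = 1/7 = ⅐ ≈ 0.14286)
(-52 + N)*f(9) = (-52 + ⅐)*(-1) = -363/7*(-1) = 363/7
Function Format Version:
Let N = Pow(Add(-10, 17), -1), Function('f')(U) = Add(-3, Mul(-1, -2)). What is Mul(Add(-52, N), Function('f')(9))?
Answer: Rational(363, 7) ≈ 51.857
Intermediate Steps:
Function('f')(U) = -1 (Function('f')(U) = Add(-3, 2) = -1)
N = Rational(1, 7) (N = Pow(7, -1) = Rational(1, 7) ≈ 0.14286)
Mul(Add(-52, N), Function('f')(9)) = Mul(Add(-52, Rational(1, 7)), -1) = Mul(Rational(-363, 7), -1) = Rational(363, 7)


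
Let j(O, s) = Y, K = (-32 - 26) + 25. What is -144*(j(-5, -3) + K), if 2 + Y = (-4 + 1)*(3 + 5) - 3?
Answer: 8928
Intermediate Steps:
K = -33 (K = -58 + 25 = -33)
Y = -29 (Y = -2 + ((-4 + 1)*(3 + 5) - 3) = -2 + (-3*8 - 3) = -2 + (-24 - 3) = -2 - 27 = -29)
j(O, s) = -29
-144*(j(-5, -3) + K) = -144*(-29 - 33) = -144*(-62) = 8928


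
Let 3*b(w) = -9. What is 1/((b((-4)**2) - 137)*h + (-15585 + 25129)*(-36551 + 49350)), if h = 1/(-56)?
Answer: 2/244307317 ≈ 8.1864e-9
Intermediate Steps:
b(w) = -3 (b(w) = (1/3)*(-9) = -3)
h = -1/56 ≈ -0.017857
1/((b((-4)**2) - 137)*h + (-15585 + 25129)*(-36551 + 49350)) = 1/((-3 - 137)*(-1/56) + (-15585 + 25129)*(-36551 + 49350)) = 1/(-140*(-1/56) + 9544*12799) = 1/(5/2 + 122153656) = 1/(244307317/2) = 2/244307317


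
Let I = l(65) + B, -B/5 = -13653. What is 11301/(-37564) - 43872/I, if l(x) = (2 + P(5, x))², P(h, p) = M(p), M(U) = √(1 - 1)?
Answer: -2419515777/2564456716 ≈ -0.94348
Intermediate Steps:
M(U) = 0 (M(U) = √0 = 0)
P(h, p) = 0
l(x) = 4 (l(x) = (2 + 0)² = 2² = 4)
B = 68265 (B = -5*(-13653) = 68265)
I = 68269 (I = 4 + 68265 = 68269)
11301/(-37564) - 43872/I = 11301/(-37564) - 43872/68269 = 11301*(-1/37564) - 43872*1/68269 = -11301/37564 - 43872/68269 = -2419515777/2564456716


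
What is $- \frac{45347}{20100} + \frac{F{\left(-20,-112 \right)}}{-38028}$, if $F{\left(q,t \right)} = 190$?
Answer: $- \frac{48007631}{21232300} \approx -2.2611$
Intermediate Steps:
$- \frac{45347}{20100} + \frac{F{\left(-20,-112 \right)}}{-38028} = - \frac{45347}{20100} + \frac{190}{-38028} = \left(-45347\right) \frac{1}{20100} + 190 \left(- \frac{1}{38028}\right) = - \frac{45347}{20100} - \frac{95}{19014} = - \frac{48007631}{21232300}$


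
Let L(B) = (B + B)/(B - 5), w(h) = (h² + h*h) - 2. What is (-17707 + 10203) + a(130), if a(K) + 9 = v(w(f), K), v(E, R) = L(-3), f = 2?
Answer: -30049/4 ≈ -7512.3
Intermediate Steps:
w(h) = -2 + 2*h² (w(h) = (h² + h²) - 2 = 2*h² - 2 = -2 + 2*h²)
L(B) = 2*B/(-5 + B) (L(B) = (2*B)/(-5 + B) = 2*B/(-5 + B))
v(E, R) = ¾ (v(E, R) = 2*(-3)/(-5 - 3) = 2*(-3)/(-8) = 2*(-3)*(-⅛) = ¾)
a(K) = -33/4 (a(K) = -9 + ¾ = -33/4)
(-17707 + 10203) + a(130) = (-17707 + 10203) - 33/4 = -7504 - 33/4 = -30049/4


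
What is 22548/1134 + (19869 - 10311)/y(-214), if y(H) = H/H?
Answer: 1810220/189 ≈ 9577.9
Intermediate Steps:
y(H) = 1
22548/1134 + (19869 - 10311)/y(-214) = 22548/1134 + (19869 - 10311)/1 = 22548*(1/1134) + 9558*1 = 3758/189 + 9558 = 1810220/189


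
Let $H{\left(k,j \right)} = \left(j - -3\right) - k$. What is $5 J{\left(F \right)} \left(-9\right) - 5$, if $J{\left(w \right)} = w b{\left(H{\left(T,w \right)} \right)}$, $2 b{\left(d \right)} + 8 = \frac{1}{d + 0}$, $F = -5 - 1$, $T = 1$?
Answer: $- \frac{4475}{4} \approx -1118.8$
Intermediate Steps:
$H{\left(k,j \right)} = 3 + j - k$ ($H{\left(k,j \right)} = \left(j + 3\right) - k = \left(3 + j\right) - k = 3 + j - k$)
$F = -6$
$b{\left(d \right)} = -4 + \frac{1}{2 d}$ ($b{\left(d \right)} = -4 + \frac{1}{2 \left(d + 0\right)} = -4 + \frac{1}{2 d}$)
$J{\left(w \right)} = w \left(-4 + \frac{1}{2 \left(2 + w\right)}\right)$ ($J{\left(w \right)} = w \left(-4 + \frac{1}{2 \left(3 + w - 1\right)}\right) = w \left(-4 + \frac{1}{2 \left(2 + w\right)}\right)$)
$5 J{\left(F \right)} \left(-9\right) - 5 = 5 \left(\left(-1\right) \left(-6\right) \frac{1}{4 + 2 \left(-6\right)} \left(15 + 8 \left(-6\right)\right)\right) \left(-9\right) - 5 = 5 \left(\left(-1\right) \left(-6\right) \frac{1}{4 - 12} \left(15 - 48\right)\right) \left(-9\right) - 5 = 5 \left(\left(-1\right) \left(-6\right) \frac{1}{-8} \left(-33\right)\right) \left(-9\right) - 5 = 5 \left(\left(-1\right) \left(-6\right) \left(- \frac{1}{8}\right) \left(-33\right)\right) \left(-9\right) - 5 = 5 \cdot \frac{99}{4} \left(-9\right) - 5 = \frac{495}{4} \left(-9\right) - 5 = - \frac{4455}{4} - 5 = - \frac{4475}{4}$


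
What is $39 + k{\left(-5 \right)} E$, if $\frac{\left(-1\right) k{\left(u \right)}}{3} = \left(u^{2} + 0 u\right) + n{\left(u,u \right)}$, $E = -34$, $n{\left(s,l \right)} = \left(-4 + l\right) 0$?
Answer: $2589$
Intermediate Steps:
$n{\left(s,l \right)} = 0$
$k{\left(u \right)} = - 3 u^{2}$ ($k{\left(u \right)} = - 3 \left(\left(u^{2} + 0 u\right) + 0\right) = - 3 \left(\left(u^{2} + 0\right) + 0\right) = - 3 \left(u^{2} + 0\right) = - 3 u^{2}$)
$39 + k{\left(-5 \right)} E = 39 + - 3 \left(-5\right)^{2} \left(-34\right) = 39 + \left(-3\right) 25 \left(-34\right) = 39 - -2550 = 39 + 2550 = 2589$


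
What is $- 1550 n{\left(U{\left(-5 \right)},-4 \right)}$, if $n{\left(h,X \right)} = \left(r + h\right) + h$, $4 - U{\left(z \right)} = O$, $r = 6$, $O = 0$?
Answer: $-21700$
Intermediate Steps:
$U{\left(z \right)} = 4$ ($U{\left(z \right)} = 4 - 0 = 4 + 0 = 4$)
$n{\left(h,X \right)} = 6 + 2 h$ ($n{\left(h,X \right)} = \left(6 + h\right) + h = 6 + 2 h$)
$- 1550 n{\left(U{\left(-5 \right)},-4 \right)} = - 1550 \left(6 + 2 \cdot 4\right) = - 1550 \left(6 + 8\right) = \left(-1550\right) 14 = -21700$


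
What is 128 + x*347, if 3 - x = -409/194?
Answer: 368709/194 ≈ 1900.6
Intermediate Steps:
x = 991/194 (x = 3 - (-409)/194 = 3 - 1*(-409/194) = 3 + 409/194 = 991/194 ≈ 5.1082)
128 + x*347 = 128 + (991/194)*347 = 128 + 343877/194 = 368709/194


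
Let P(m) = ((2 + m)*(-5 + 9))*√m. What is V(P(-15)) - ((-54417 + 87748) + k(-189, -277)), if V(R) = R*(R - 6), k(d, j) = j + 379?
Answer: -73993 + 312*I*√15 ≈ -73993.0 + 1208.4*I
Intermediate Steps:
k(d, j) = 379 + j
P(m) = √m*(8 + 4*m) (P(m) = ((2 + m)*4)*√m = (8 + 4*m)*√m = √m*(8 + 4*m))
V(R) = R*(-6 + R)
V(P(-15)) - ((-54417 + 87748) + k(-189, -277)) = (4*√(-15)*(2 - 15))*(-6 + 4*√(-15)*(2 - 15)) - ((-54417 + 87748) + (379 - 277)) = (4*(I*√15)*(-13))*(-6 + 4*(I*√15)*(-13)) - (33331 + 102) = (-52*I*√15)*(-6 - 52*I*√15) - 1*33433 = -52*I*√15*(-6 - 52*I*√15) - 33433 = -33433 - 52*I*√15*(-6 - 52*I*√15)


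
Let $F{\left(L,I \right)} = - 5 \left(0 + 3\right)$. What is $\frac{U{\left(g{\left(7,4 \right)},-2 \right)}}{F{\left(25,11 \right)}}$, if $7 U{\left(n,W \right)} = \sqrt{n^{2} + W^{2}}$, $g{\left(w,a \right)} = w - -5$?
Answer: $- \frac{2 \sqrt{37}}{105} \approx -0.11586$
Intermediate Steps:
$g{\left(w,a \right)} = 5 + w$ ($g{\left(w,a \right)} = w + 5 = 5 + w$)
$F{\left(L,I \right)} = -15$ ($F{\left(L,I \right)} = \left(-5\right) 3 = -15$)
$U{\left(n,W \right)} = \frac{\sqrt{W^{2} + n^{2}}}{7}$ ($U{\left(n,W \right)} = \frac{\sqrt{n^{2} + W^{2}}}{7} = \frac{\sqrt{W^{2} + n^{2}}}{7}$)
$\frac{U{\left(g{\left(7,4 \right)},-2 \right)}}{F{\left(25,11 \right)}} = \frac{\frac{1}{7} \sqrt{\left(-2\right)^{2} + \left(5 + 7\right)^{2}}}{-15} = \frac{\sqrt{4 + 12^{2}}}{7} \left(- \frac{1}{15}\right) = \frac{\sqrt{4 + 144}}{7} \left(- \frac{1}{15}\right) = \frac{\sqrt{148}}{7} \left(- \frac{1}{15}\right) = \frac{2 \sqrt{37}}{7} \left(- \frac{1}{15}\right) = - \frac{2 \sqrt{37}}{105}$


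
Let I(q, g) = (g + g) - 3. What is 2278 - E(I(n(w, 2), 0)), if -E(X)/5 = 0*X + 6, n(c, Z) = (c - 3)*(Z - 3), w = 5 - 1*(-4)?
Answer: 2308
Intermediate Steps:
w = 9 (w = 5 + 4 = 9)
n(c, Z) = (-3 + Z)*(-3 + c) (n(c, Z) = (-3 + c)*(-3 + Z) = (-3 + Z)*(-3 + c))
I(q, g) = -3 + 2*g (I(q, g) = 2*g - 3 = -3 + 2*g)
E(X) = -30 (E(X) = -5*(0*X + 6) = -5*(0 + 6) = -5*6 = -30)
2278 - E(I(n(w, 2), 0)) = 2278 - 1*(-30) = 2278 + 30 = 2308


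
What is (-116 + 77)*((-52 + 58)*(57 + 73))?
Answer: -30420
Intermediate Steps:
(-116 + 77)*((-52 + 58)*(57 + 73)) = -234*130 = -39*780 = -30420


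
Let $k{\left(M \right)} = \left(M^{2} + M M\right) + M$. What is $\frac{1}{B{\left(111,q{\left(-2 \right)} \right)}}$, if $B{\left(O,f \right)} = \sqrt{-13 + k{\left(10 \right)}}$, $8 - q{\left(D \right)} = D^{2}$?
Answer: $\frac{\sqrt{197}}{197} \approx 0.071247$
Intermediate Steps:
$q{\left(D \right)} = 8 - D^{2}$
$k{\left(M \right)} = M + 2 M^{2}$ ($k{\left(M \right)} = \left(M^{2} + M^{2}\right) + M = 2 M^{2} + M = M + 2 M^{2}$)
$B{\left(O,f \right)} = \sqrt{197}$ ($B{\left(O,f \right)} = \sqrt{-13 + 10 \left(1 + 2 \cdot 10\right)} = \sqrt{-13 + 10 \left(1 + 20\right)} = \sqrt{-13 + 10 \cdot 21} = \sqrt{-13 + 210} = \sqrt{197}$)
$\frac{1}{B{\left(111,q{\left(-2 \right)} \right)}} = \frac{1}{\sqrt{197}} = \frac{\sqrt{197}}{197}$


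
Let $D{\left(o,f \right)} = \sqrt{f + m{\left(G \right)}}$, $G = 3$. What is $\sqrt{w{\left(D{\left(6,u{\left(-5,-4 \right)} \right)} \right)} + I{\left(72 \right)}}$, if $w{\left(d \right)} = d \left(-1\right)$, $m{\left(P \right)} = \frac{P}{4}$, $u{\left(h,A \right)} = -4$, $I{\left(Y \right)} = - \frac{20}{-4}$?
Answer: $\frac{\sqrt{20 - 2 i \sqrt{13}}}{2} \approx 2.271 - 0.39691 i$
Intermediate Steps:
$I{\left(Y \right)} = 5$ ($I{\left(Y \right)} = \left(-20\right) \left(- \frac{1}{4}\right) = 5$)
$m{\left(P \right)} = \frac{P}{4}$ ($m{\left(P \right)} = P \frac{1}{4} = \frac{P}{4}$)
$D{\left(o,f \right)} = \sqrt{\frac{3}{4} + f}$ ($D{\left(o,f \right)} = \sqrt{f + \frac{1}{4} \cdot 3} = \sqrt{f + \frac{3}{4}} = \sqrt{\frac{3}{4} + f}$)
$w{\left(d \right)} = - d$
$\sqrt{w{\left(D{\left(6,u{\left(-5,-4 \right)} \right)} \right)} + I{\left(72 \right)}} = \sqrt{- \frac{\sqrt{3 + 4 \left(-4\right)}}{2} + 5} = \sqrt{- \frac{\sqrt{3 - 16}}{2} + 5} = \sqrt{- \frac{\sqrt{-13}}{2} + 5} = \sqrt{- \frac{i \sqrt{13}}{2} + 5} = \sqrt{5 - \frac{i \sqrt{13}}{2}}$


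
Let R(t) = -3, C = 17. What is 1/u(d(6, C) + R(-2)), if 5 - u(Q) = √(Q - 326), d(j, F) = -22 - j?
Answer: 5/382 + I*√357/382 ≈ 0.013089 + 0.049462*I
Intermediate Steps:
u(Q) = 5 - √(-326 + Q) (u(Q) = 5 - √(Q - 326) = 5 - √(-326 + Q))
1/u(d(6, C) + R(-2)) = 1/(5 - √(-326 + ((-22 - 1*6) - 3))) = 1/(5 - √(-326 + ((-22 - 6) - 3))) = 1/(5 - √(-326 + (-28 - 3))) = 1/(5 - √(-326 - 31)) = 1/(5 - √(-357)) = 1/(5 - I*√357)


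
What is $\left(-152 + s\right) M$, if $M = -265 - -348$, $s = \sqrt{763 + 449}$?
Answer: $-12616 + 166 \sqrt{303} \approx -9726.5$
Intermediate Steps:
$s = 2 \sqrt{303}$ ($s = \sqrt{1212} = 2 \sqrt{303} \approx 34.814$)
$M = 83$ ($M = -265 + 348 = 83$)
$\left(-152 + s\right) M = \left(-152 + 2 \sqrt{303}\right) 83 = -12616 + 166 \sqrt{303}$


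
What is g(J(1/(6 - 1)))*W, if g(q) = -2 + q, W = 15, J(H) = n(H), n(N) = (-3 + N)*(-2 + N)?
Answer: 228/5 ≈ 45.600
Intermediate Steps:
J(H) = 6 + H² - 5*H
g(J(1/(6 - 1)))*W = (-2 + (6 + (1/(6 - 1))² - 5/(6 - 1)))*15 = (-2 + (6 + (1/5)² - 5/5))*15 = (-2 + (6 + (⅕)² - 5*⅕))*15 = (-2 + (6 + 1/25 - 1))*15 = (-2 + 126/25)*15 = (76/25)*15 = 228/5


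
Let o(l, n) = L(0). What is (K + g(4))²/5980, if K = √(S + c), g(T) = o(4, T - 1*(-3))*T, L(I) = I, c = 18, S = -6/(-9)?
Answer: 14/4485 ≈ 0.0031215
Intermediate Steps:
S = ⅔ (S = -6*(-⅑) = ⅔ ≈ 0.66667)
o(l, n) = 0
g(T) = 0 (g(T) = 0*T = 0)
K = 2*√42/3 (K = √(⅔ + 18) = √(56/3) = 2*√42/3 ≈ 4.3205)
(K + g(4))²/5980 = (2*√42/3 + 0)²/5980 = (2*√42/3)²*(1/5980) = (56/3)*(1/5980) = 14/4485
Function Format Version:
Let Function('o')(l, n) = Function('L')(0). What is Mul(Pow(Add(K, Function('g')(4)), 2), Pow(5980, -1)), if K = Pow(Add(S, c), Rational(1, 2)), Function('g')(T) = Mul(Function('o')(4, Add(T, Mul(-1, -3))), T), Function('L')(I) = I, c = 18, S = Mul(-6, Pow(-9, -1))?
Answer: Rational(14, 4485) ≈ 0.0031215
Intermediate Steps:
S = Rational(2, 3) (S = Mul(-6, Rational(-1, 9)) = Rational(2, 3) ≈ 0.66667)
Function('o')(l, n) = 0
Function('g')(T) = 0 (Function('g')(T) = Mul(0, T) = 0)
K = Mul(Rational(2, 3), Pow(42, Rational(1, 2))) (K = Pow(Add(Rational(2, 3), 18), Rational(1, 2)) = Pow(Rational(56, 3), Rational(1, 2)) = Mul(Rational(2, 3), Pow(42, Rational(1, 2))) ≈ 4.3205)
Mul(Pow(Add(K, Function('g')(4)), 2), Pow(5980, -1)) = Mul(Pow(Add(Mul(Rational(2, 3), Pow(42, Rational(1, 2))), 0), 2), Pow(5980, -1)) = Mul(Pow(Mul(Rational(2, 3), Pow(42, Rational(1, 2))), 2), Rational(1, 5980)) = Mul(Rational(56, 3), Rational(1, 5980)) = Rational(14, 4485)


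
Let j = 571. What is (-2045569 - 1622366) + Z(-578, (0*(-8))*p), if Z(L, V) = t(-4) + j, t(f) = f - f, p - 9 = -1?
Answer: -3667364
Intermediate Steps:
p = 8 (p = 9 - 1 = 8)
t(f) = 0
Z(L, V) = 571 (Z(L, V) = 0 + 571 = 571)
(-2045569 - 1622366) + Z(-578, (0*(-8))*p) = (-2045569 - 1622366) + 571 = -3667935 + 571 = -3667364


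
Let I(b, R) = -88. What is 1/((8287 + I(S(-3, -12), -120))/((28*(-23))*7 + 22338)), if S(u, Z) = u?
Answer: 17830/8199 ≈ 2.1747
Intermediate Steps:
1/((8287 + I(S(-3, -12), -120))/((28*(-23))*7 + 22338)) = 1/((8287 - 88)/((28*(-23))*7 + 22338)) = 1/(8199/(-644*7 + 22338)) = 1/(8199/(-4508 + 22338)) = 1/(8199/17830) = 17830/8199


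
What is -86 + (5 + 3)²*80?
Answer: 5034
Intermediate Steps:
-86 + (5 + 3)²*80 = -86 + 8²*80 = -86 + 64*80 = -86 + 5120 = 5034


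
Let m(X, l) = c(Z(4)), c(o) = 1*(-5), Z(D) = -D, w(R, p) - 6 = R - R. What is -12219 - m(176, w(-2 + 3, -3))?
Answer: -12214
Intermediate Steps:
w(R, p) = 6 (w(R, p) = 6 + (R - R) = 6 + 0 = 6)
c(o) = -5
m(X, l) = -5
-12219 - m(176, w(-2 + 3, -3)) = -12219 - 1*(-5) = -12219 + 5 = -12214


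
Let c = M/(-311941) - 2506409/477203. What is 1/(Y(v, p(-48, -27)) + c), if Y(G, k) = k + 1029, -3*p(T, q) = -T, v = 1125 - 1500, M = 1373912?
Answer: 148859181023/149356863718294 ≈ 0.00099667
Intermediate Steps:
v = -375
p(T, q) = T/3 (p(T, q) = -(-1)*T/3 = T/3)
c = -1437486658005/148859181023 (c = 1373912/(-311941) - 2506409/477203 = 1373912*(-1/311941) - 2506409*1/477203 = -1373912/311941 - 2506409/477203 = -1437486658005/148859181023 ≈ -9.6567)
Y(G, k) = 1029 + k
1/(Y(v, p(-48, -27)) + c) = 1/((1029 + (⅓)*(-48)) - 1437486658005/148859181023) = 1/((1029 - 16) - 1437486658005/148859181023) = 1/(1013 - 1437486658005/148859181023) = 1/(149356863718294/148859181023) = 148859181023/149356863718294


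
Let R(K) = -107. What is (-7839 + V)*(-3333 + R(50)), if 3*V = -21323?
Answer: 154249600/3 ≈ 5.1417e+7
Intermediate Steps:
V = -21323/3 (V = (⅓)*(-21323) = -21323/3 ≈ -7107.7)
(-7839 + V)*(-3333 + R(50)) = (-7839 - 21323/3)*(-3333 - 107) = -44840/3*(-3440) = 154249600/3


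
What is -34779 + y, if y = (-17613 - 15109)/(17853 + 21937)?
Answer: -691944566/19895 ≈ -34780.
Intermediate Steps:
y = -16361/19895 (y = -32722/39790 = -32722*1/39790 = -16361/19895 ≈ -0.82237)
-34779 + y = -34779 - 16361/19895 = -691944566/19895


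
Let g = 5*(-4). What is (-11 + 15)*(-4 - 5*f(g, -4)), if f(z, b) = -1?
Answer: 4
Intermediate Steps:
g = -20
(-11 + 15)*(-4 - 5*f(g, -4)) = (-11 + 15)*(-4 - 5*(-1)) = 4*(-4 + 5) = 4*1 = 4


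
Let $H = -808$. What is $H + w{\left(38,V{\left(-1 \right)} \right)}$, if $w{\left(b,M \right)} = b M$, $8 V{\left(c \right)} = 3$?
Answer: $- \frac{3175}{4} \approx -793.75$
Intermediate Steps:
$V{\left(c \right)} = \frac{3}{8}$ ($V{\left(c \right)} = \frac{1}{8} \cdot 3 = \frac{3}{8}$)
$w{\left(b,M \right)} = M b$
$H + w{\left(38,V{\left(-1 \right)} \right)} = -808 + \frac{3}{8} \cdot 38 = -808 + \frac{57}{4} = - \frac{3175}{4}$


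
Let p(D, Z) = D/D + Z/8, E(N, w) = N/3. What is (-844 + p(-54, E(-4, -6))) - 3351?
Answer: -25165/6 ≈ -4194.2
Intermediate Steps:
E(N, w) = N/3 (E(N, w) = N*(1/3) = N/3)
p(D, Z) = 1 + Z/8 (p(D, Z) = 1 + Z*(1/8) = 1 + Z/8)
(-844 + p(-54, E(-4, -6))) - 3351 = (-844 + (1 + ((1/3)*(-4))/8)) - 3351 = (-844 + (1 + (1/8)*(-4/3))) - 3351 = (-844 + (1 - 1/6)) - 3351 = (-844 + 5/6) - 3351 = -5059/6 - 3351 = -25165/6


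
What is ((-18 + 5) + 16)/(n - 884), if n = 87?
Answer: -3/797 ≈ -0.0037641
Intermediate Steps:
((-18 + 5) + 16)/(n - 884) = ((-18 + 5) + 16)/(87 - 884) = (-13 + 16)/(-797) = 3*(-1/797) = -3/797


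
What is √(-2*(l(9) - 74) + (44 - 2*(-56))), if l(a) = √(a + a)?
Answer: √(304 - 6*√2) ≈ 17.191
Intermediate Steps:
l(a) = √2*√a (l(a) = √(2*a) = √2*√a)
√(-2*(l(9) - 74) + (44 - 2*(-56))) = √(-2*(√2*√9 - 74) + (44 - 2*(-56))) = √(-2*(√2*3 - 74) + (44 + 112)) = √(-2*(3*√2 - 74) + 156) = √(-2*(-74 + 3*√2) + 156) = √((148 - 6*√2) + 156) = √(304 - 6*√2)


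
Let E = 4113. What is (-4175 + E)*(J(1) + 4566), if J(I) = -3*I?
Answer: -282906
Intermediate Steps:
(-4175 + E)*(J(1) + 4566) = (-4175 + 4113)*(-3*1 + 4566) = -62*(-3 + 4566) = -62*4563 = -282906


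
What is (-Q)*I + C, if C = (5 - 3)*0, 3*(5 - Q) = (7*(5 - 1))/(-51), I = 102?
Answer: -1586/3 ≈ -528.67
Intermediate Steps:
Q = 793/153 (Q = 5 - 7*(5 - 1)/(3*(-51)) = 5 - 7*4*(-1)/(3*51) = 5 - 28*(-1)/(3*51) = 5 - ⅓*(-28/51) = 5 + 28/153 = 793/153 ≈ 5.1830)
C = 0 (C = 2*0 = 0)
(-Q)*I + C = -1*793/153*102 + 0 = -793/153*102 + 0 = -1586/3 + 0 = -1586/3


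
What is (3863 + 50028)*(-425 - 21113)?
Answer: -1160704358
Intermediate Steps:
(3863 + 50028)*(-425 - 21113) = 53891*(-21538) = -1160704358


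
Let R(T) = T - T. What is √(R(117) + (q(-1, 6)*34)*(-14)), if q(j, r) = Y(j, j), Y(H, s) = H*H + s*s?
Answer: 2*I*√238 ≈ 30.854*I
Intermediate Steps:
R(T) = 0
Y(H, s) = H² + s²
q(j, r) = 2*j² (q(j, r) = j² + j² = 2*j²)
√(R(117) + (q(-1, 6)*34)*(-14)) = √(0 + ((2*(-1)²)*34)*(-14)) = √(0 + ((2*1)*34)*(-14)) = √(0 + (2*34)*(-14)) = √(0 + 68*(-14)) = √(0 - 952) = √(-952) = 2*I*√238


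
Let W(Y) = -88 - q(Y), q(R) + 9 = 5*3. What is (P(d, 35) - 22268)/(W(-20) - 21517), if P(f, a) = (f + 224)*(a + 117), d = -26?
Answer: -7828/21611 ≈ -0.36222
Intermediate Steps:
q(R) = 6 (q(R) = -9 + 5*3 = -9 + 15 = 6)
P(f, a) = (117 + a)*(224 + f) (P(f, a) = (224 + f)*(117 + a) = (117 + a)*(224 + f))
W(Y) = -94 (W(Y) = -88 - 1*6 = -88 - 6 = -94)
(P(d, 35) - 22268)/(W(-20) - 21517) = ((26208 + 117*(-26) + 224*35 + 35*(-26)) - 22268)/(-94 - 21517) = ((26208 - 3042 + 7840 - 910) - 22268)/(-21611) = (30096 - 22268)*(-1/21611) = 7828*(-1/21611) = -7828/21611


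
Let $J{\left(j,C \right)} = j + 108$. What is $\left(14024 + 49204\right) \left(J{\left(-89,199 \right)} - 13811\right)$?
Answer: $-872040576$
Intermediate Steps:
$J{\left(j,C \right)} = 108 + j$
$\left(14024 + 49204\right) \left(J{\left(-89,199 \right)} - 13811\right) = \left(14024 + 49204\right) \left(\left(108 - 89\right) - 13811\right) = 63228 \left(19 - 13811\right) = 63228 \left(-13792\right) = -872040576$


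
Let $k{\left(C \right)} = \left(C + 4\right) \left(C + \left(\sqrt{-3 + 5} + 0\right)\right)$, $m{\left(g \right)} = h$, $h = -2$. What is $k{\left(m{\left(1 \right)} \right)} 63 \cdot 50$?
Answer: $-12600 + 6300 \sqrt{2} \approx -3690.5$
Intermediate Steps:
$m{\left(g \right)} = -2$
$k{\left(C \right)} = \left(4 + C\right) \left(C + \sqrt{2}\right)$ ($k{\left(C \right)} = \left(4 + C\right) \left(C + \left(\sqrt{2} + 0\right)\right) = \left(4 + C\right) \left(C + \sqrt{2}\right)$)
$k{\left(m{\left(1 \right)} \right)} 63 \cdot 50 = \left(\left(-2\right)^{2} + 4 \left(-2\right) + 4 \sqrt{2} - 2 \sqrt{2}\right) 63 \cdot 50 = \left(4 - 8 + 4 \sqrt{2} - 2 \sqrt{2}\right) 63 \cdot 50 = \left(-4 + 2 \sqrt{2}\right) 63 \cdot 50 = \left(-252 + 126 \sqrt{2}\right) 50 = -12600 + 6300 \sqrt{2}$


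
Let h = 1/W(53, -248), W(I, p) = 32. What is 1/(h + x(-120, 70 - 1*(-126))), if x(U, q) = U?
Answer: -32/3839 ≈ -0.0083355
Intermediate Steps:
h = 1/32 ≈ 0.031250
1/(h + x(-120, 70 - 1*(-126))) = 1/(1/32 - 120) = 1/(-3839/32) = -32/3839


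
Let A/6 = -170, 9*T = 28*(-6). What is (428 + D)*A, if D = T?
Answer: -417520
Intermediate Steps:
T = -56/3 (T = (28*(-6))/9 = (⅑)*(-168) = -56/3 ≈ -18.667)
A = -1020 (A = 6*(-170) = -1020)
D = -56/3 ≈ -18.667
(428 + D)*A = (428 - 56/3)*(-1020) = (1228/3)*(-1020) = -417520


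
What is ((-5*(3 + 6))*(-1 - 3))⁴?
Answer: 1049760000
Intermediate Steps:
((-5*(3 + 6))*(-1 - 3))⁴ = (-5*9*(-4))⁴ = (-45*(-4))⁴ = 180⁴ = 1049760000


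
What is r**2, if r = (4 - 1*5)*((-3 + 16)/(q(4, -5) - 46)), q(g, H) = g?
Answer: 169/1764 ≈ 0.095805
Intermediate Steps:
r = 13/42 (r = (4 - 1*5)*((-3 + 16)/(4 - 46)) = (4 - 5)*(13/(-42)) = -13*(-1)/42 = -1*(-13/42) = 13/42 ≈ 0.30952)
r**2 = (13/42)**2 = 169/1764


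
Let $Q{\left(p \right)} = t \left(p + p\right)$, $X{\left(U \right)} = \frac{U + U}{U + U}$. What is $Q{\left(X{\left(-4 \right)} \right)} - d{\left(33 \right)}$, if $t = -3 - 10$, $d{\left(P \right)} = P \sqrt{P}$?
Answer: $-26 - 33 \sqrt{33} \approx -215.57$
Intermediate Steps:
$d{\left(P \right)} = P^{\frac{3}{2}}$
$t = -13$ ($t = -3 - 10 = -13$)
$X{\left(U \right)} = 1$ ($X{\left(U \right)} = \frac{2 U}{2 U} = 2 U \frac{1}{2 U} = 1$)
$Q{\left(p \right)} = - 26 p$ ($Q{\left(p \right)} = - 13 \left(p + p\right) = - 13 \cdot 2 p = - 26 p$)
$Q{\left(X{\left(-4 \right)} \right)} - d{\left(33 \right)} = \left(-26\right) 1 - 33^{\frac{3}{2}} = -26 - 33 \sqrt{33}$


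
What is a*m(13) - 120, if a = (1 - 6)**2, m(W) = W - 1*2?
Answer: 155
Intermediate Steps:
m(W) = -2 + W (m(W) = W - 2 = -2 + W)
a = 25 (a = (-5)**2 = 25)
a*m(13) - 120 = 25*(-2 + 13) - 120 = 25*11 - 120 = 275 - 120 = 155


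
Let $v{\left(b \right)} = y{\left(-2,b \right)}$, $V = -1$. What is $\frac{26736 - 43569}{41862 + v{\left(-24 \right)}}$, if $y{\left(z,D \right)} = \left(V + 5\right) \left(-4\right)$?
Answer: $- \frac{16833}{41846} \approx -0.40226$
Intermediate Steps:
$y{\left(z,D \right)} = -16$ ($y{\left(z,D \right)} = \left(-1 + 5\right) \left(-4\right) = 4 \left(-4\right) = -16$)
$v{\left(b \right)} = -16$
$\frac{26736 - 43569}{41862 + v{\left(-24 \right)}} = \frac{26736 - 43569}{41862 - 16} = - \frac{16833}{41846}$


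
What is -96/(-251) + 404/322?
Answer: 66158/40411 ≈ 1.6371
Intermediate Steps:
-96/(-251) + 404/322 = -96*(-1/251) + 404*(1/322) = 96/251 + 202/161 = 66158/40411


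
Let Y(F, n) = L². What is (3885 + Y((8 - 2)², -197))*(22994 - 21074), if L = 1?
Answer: 7461120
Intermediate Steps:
Y(F, n) = 1 (Y(F, n) = 1² = 1)
(3885 + Y((8 - 2)², -197))*(22994 - 21074) = (3885 + 1)*(22994 - 21074) = 3886*1920 = 7461120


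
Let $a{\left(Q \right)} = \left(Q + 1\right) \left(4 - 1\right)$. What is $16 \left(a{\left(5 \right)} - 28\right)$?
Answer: $-160$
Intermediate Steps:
$a{\left(Q \right)} = 3 + 3 Q$ ($a{\left(Q \right)} = \left(1 + Q\right) 3 = 3 + 3 Q$)
$16 \left(a{\left(5 \right)} - 28\right) = 16 \left(\left(3 + 3 \cdot 5\right) - 28\right) = 16 \left(\left(3 + 15\right) - 28\right) = 16 \left(18 - 28\right) = 16 \left(-10\right) = -160$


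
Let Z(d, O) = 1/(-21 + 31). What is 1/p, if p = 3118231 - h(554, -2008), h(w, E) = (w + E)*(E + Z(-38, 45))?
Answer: 5/993722 ≈ 5.0316e-6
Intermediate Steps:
Z(d, O) = ⅒ (Z(d, O) = 1/10 = ⅒)
h(w, E) = (⅒ + E)*(E + w) (h(w, E) = (w + E)*(E + ⅒) = (E + w)*(⅒ + E) = (⅒ + E)*(E + w))
p = 993722/5 (p = 3118231 - ((-2008)² + (⅒)*(-2008) + (⅒)*554 - 2008*554) = 3118231 - (4032064 - 1004/5 + 277/5 - 1112432) = 3118231 - 1*14597433/5 = 3118231 - 14597433/5 = 993722/5 ≈ 1.9874e+5)
1/p = 1/(993722/5) = 5/993722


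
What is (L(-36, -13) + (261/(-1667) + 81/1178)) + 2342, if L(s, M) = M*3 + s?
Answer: 4451594411/1963726 ≈ 2266.9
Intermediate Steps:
L(s, M) = s + 3*M (L(s, M) = 3*M + s = s + 3*M)
(L(-36, -13) + (261/(-1667) + 81/1178)) + 2342 = ((-36 + 3*(-13)) + (261/(-1667) + 81/1178)) + 2342 = ((-36 - 39) + (261*(-1/1667) + 81*(1/1178))) + 2342 = (-75 + (-261/1667 + 81/1178)) + 2342 = (-75 - 172431/1963726) + 2342 = -147451881/1963726 + 2342 = 4451594411/1963726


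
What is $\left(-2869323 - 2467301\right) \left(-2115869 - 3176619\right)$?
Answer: $28244018480512$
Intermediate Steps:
$\left(-2869323 - 2467301\right) \left(-2115869 - 3176619\right) = \left(-5336624\right) \left(-5292488\right) = 28244018480512$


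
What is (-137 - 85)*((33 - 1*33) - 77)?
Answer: 17094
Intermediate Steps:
(-137 - 85)*((33 - 1*33) - 77) = -222*((33 - 33) - 77) = -222*(0 - 77) = -222*(-77) = 17094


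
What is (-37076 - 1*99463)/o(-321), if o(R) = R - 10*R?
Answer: -5057/107 ≈ -47.262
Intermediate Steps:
o(R) = -9*R
(-37076 - 1*99463)/o(-321) = (-37076 - 1*99463)/((-9*(-321))) = (-37076 - 99463)/2889 = -136539*1/2889 = -5057/107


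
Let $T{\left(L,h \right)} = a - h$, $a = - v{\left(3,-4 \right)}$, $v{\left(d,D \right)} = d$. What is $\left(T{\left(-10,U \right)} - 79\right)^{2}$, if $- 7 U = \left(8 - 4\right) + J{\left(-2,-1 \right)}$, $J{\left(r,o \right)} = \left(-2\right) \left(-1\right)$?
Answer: $\frac{322624}{49} \approx 6584.2$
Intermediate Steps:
$J{\left(r,o \right)} = 2$
$U = - \frac{6}{7}$ ($U = - \frac{\left(8 - 4\right) + 2}{7} = - \frac{4 + 2}{7} = \left(- \frac{1}{7}\right) 6 = - \frac{6}{7} \approx -0.85714$)
$a = -3$ ($a = \left(-1\right) 3 = -3$)
$T{\left(L,h \right)} = -3 - h$
$\left(T{\left(-10,U \right)} - 79\right)^{2} = \left(\left(-3 - - \frac{6}{7}\right) - 79\right)^{2} = \left(\left(-3 + \frac{6}{7}\right) - 79\right)^{2} = \left(- \frac{15}{7} - 79\right)^{2} = \left(- \frac{568}{7}\right)^{2} = \frac{322624}{49}$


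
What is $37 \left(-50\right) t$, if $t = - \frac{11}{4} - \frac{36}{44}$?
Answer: $\frac{145225}{22} \approx 6601.1$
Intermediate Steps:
$t = - \frac{157}{44}$ ($t = \left(-11\right) \frac{1}{4} - \frac{9}{11} = - \frac{11}{4} - \frac{9}{11} = - \frac{157}{44} \approx -3.5682$)
$37 \left(-50\right) t = 37 \left(-50\right) \left(- \frac{157}{44}\right) = \left(-1850\right) \left(- \frac{157}{44}\right) = \frac{145225}{22}$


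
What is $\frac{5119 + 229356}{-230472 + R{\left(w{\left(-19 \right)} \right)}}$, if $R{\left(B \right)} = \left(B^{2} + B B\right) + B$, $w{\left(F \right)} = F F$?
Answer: $\frac{234475}{30531} \approx 7.6799$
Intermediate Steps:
$w{\left(F \right)} = F^{2}$
$R{\left(B \right)} = B + 2 B^{2}$ ($R{\left(B \right)} = \left(B^{2} + B^{2}\right) + B = 2 B^{2} + B = B + 2 B^{2}$)
$\frac{5119 + 229356}{-230472 + R{\left(w{\left(-19 \right)} \right)}} = \frac{5119 + 229356}{-230472 + \left(-19\right)^{2} \left(1 + 2 \left(-19\right)^{2}\right)} = \frac{234475}{-230472 + 361 \left(1 + 2 \cdot 361\right)} = \frac{234475}{-230472 + 361 \left(1 + 722\right)} = \frac{234475}{-230472 + 361 \cdot 723} = \frac{234475}{-230472 + 261003} = \frac{234475}{30531}$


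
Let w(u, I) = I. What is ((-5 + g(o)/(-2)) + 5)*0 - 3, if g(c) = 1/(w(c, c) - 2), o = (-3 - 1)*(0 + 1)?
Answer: -3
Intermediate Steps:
o = -4 (o = -4*1 = -4)
g(c) = 1/(-2 + c) (g(c) = 1/(c - 2) = 1/(-2 + c))
((-5 + g(o)/(-2)) + 5)*0 - 3 = ((-5 + 1/(-2 - 4*(-2))) + 5)*0 - 3 = ((-5 - ½/(-6)) + 5)*0 - 3 = ((-5 - ⅙*(-½)) + 5)*0 - 3 = ((-5 + 1/12) + 5)*0 - 3 = (-59/12 + 5)*0 - 3 = (1/12)*0 - 3 = 0 - 3 = -3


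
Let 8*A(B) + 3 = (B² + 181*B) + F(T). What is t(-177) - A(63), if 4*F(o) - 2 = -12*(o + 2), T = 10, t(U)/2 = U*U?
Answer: 971861/16 ≈ 60741.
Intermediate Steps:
t(U) = 2*U² (t(U) = 2*(U*U) = 2*U²)
F(o) = -11/2 - 3*o (F(o) = ½ + (-12*(o + 2))/4 = ½ + (-12*(2 + o))/4 = ½ + (-24 - 12*o)/4 = ½ + (-6 - 3*o) = -11/2 - 3*o)
A(B) = -77/16 + B²/8 + 181*B/8 (A(B) = -3/8 + ((B² + 181*B) + (-11/2 - 3*10))/8 = -3/8 + ((B² + 181*B) + (-11/2 - 30))/8 = -3/8 + ((B² + 181*B) - 71/2)/8 = -3/8 + (-71/2 + B² + 181*B)/8 = -3/8 + (-71/16 + B²/8 + 181*B/8) = -77/16 + B²/8 + 181*B/8)
t(-177) - A(63) = 2*(-177)² - (-77/16 + (⅛)*63² + (181/8)*63) = 2*31329 - (-77/16 + (⅛)*3969 + 11403/8) = 62658 - (-77/16 + 3969/8 + 11403/8) = 62658 - 1*30667/16 = 62658 - 30667/16 = 971861/16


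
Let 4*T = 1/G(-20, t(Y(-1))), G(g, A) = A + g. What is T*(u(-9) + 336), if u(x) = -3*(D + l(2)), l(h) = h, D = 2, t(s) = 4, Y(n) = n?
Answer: -81/16 ≈ -5.0625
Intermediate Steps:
T = -1/64 (T = 1/(4*(4 - 20)) = (1/4)/(-16) = (1/4)*(-1/16) = -1/64 ≈ -0.015625)
u(x) = -12 (u(x) = -3*(2 + 2) = -3*4 = -12)
T*(u(-9) + 336) = -(-12 + 336)/64 = -1/64*324 = -81/16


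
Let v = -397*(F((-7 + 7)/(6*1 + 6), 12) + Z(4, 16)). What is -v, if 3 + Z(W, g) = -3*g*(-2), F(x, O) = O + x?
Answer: 41685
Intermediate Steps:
Z(W, g) = -3 + 6*g (Z(W, g) = -3 - 3*g*(-2) = -3 + 6*g)
v = -41685 (v = -397*((12 + (-7 + 7)/(6*1 + 6)) + (-3 + 6*16)) = -397*((12 + 0/(6 + 6)) + (-3 + 96)) = -397*((12 + 0/12) + 93) = -397*((12 + 0*(1/12)) + 93) = -397*((12 + 0) + 93) = -397*(12 + 93) = -397*105 = -41685)
-v = -1*(-41685) = 41685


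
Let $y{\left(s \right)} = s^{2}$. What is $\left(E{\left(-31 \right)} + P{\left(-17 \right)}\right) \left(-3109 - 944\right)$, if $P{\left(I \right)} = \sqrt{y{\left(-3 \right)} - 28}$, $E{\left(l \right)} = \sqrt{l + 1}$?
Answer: $4053 i \left(- \sqrt{19} - \sqrt{30}\right) \approx - 39866.0 i$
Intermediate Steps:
$E{\left(l \right)} = \sqrt{1 + l}$
$P{\left(I \right)} = i \sqrt{19}$ ($P{\left(I \right)} = \sqrt{\left(-3\right)^{2} - 28} = \sqrt{9 - 28} = \sqrt{-19} = i \sqrt{19}$)
$\left(E{\left(-31 \right)} + P{\left(-17 \right)}\right) \left(-3109 - 944\right) = \left(\sqrt{1 - 31} + i \sqrt{19}\right) \left(-3109 - 944\right) = \left(\sqrt{-30} + i \sqrt{19}\right) \left(-4053\right) = \left(i \sqrt{30} + i \sqrt{19}\right) \left(-4053\right) = \left(i \sqrt{19} + i \sqrt{30}\right) \left(-4053\right) = - 4053 i \sqrt{19} - 4053 i \sqrt{30}$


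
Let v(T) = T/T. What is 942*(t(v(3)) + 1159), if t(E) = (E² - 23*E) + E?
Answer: 1071996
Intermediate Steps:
v(T) = 1
t(E) = E² - 22*E
942*(t(v(3)) + 1159) = 942*(1*(-22 + 1) + 1159) = 942*(1*(-21) + 1159) = 942*(-21 + 1159) = 942*1138 = 1071996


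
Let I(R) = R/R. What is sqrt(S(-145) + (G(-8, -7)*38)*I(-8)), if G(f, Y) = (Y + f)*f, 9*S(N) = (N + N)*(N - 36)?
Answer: sqrt(93530)/3 ≈ 101.94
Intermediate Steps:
I(R) = 1
S(N) = 2*N*(-36 + N)/9 (S(N) = ((N + N)*(N - 36))/9 = ((2*N)*(-36 + N))/9 = (2*N*(-36 + N))/9 = 2*N*(-36 + N)/9)
G(f, Y) = f*(Y + f)
sqrt(S(-145) + (G(-8, -7)*38)*I(-8)) = sqrt((2/9)*(-145)*(-36 - 145) + (-8*(-7 - 8)*38)*1) = sqrt((2/9)*(-145)*(-181) + (-8*(-15)*38)*1) = sqrt(52490/9 + (120*38)*1) = sqrt(52490/9 + 4560*1) = sqrt(52490/9 + 4560) = sqrt(93530/9) = sqrt(93530)/3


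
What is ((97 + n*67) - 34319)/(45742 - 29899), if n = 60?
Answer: -30202/15843 ≈ -1.9063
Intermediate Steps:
((97 + n*67) - 34319)/(45742 - 29899) = ((97 + 60*67) - 34319)/(45742 - 29899) = ((97 + 4020) - 34319)/15843 = (4117 - 34319)*(1/15843) = -30202*1/15843 = -30202/15843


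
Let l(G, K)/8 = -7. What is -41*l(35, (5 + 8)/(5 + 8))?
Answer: 2296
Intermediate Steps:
l(G, K) = -56 (l(G, K) = 8*(-7) = -56)
-41*l(35, (5 + 8)/(5 + 8)) = -41*(-56) = 2296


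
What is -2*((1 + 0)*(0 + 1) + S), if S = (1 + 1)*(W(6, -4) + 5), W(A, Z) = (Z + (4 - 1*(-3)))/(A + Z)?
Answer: -28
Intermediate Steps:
W(A, Z) = (7 + Z)/(A + Z) (W(A, Z) = (Z + (4 + 3))/(A + Z) = (Z + 7)/(A + Z) = (7 + Z)/(A + Z))
S = 13 (S = (1 + 1)*((7 - 4)/(6 - 4) + 5) = 2*(3/2 + 5) = 2*(13/2) = 13)
-2*((1 + 0)*(0 + 1) + S) = -2*((1 + 0)*(0 + 1) + 13) = -2*(1*1 + 13) = -2*(1 + 13) = -2*14 = -28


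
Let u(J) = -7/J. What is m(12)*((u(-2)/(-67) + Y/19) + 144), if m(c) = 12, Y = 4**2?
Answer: 2211810/1273 ≈ 1737.5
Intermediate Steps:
Y = 16
m(12)*((u(-2)/(-67) + Y/19) + 144) = 12*((-7/(-2)/(-67) + 16/19) + 144) = 12*((-7*(-1/2)*(-1/67) + 16*(1/19)) + 144) = 12*(((7/2)*(-1/67) + 16/19) + 144) = 12*((-7/134 + 16/19) + 144) = 12*(2011/2546 + 144) = 12*(368635/2546) = 2211810/1273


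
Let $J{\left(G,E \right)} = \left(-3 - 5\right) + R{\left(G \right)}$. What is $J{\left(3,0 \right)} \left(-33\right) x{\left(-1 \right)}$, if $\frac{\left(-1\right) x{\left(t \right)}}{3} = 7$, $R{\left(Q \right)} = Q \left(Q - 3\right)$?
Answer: $-5544$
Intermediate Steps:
$R{\left(Q \right)} = Q \left(-3 + Q\right)$
$x{\left(t \right)} = -21$ ($x{\left(t \right)} = \left(-3\right) 7 = -21$)
$J{\left(G,E \right)} = -8 + G \left(-3 + G\right)$ ($J{\left(G,E \right)} = \left(-3 - 5\right) + G \left(-3 + G\right) = -8 + G \left(-3 + G\right)$)
$J{\left(3,0 \right)} \left(-33\right) x{\left(-1 \right)} = \left(-8 + 3 \left(-3 + 3\right)\right) \left(-33\right) \left(-21\right) = \left(-8 + 3 \cdot 0\right) \left(-33\right) \left(-21\right) = \left(-8 + 0\right) \left(-33\right) \left(-21\right) = \left(-8\right) \left(-33\right) \left(-21\right) = 264 \left(-21\right) = -5544$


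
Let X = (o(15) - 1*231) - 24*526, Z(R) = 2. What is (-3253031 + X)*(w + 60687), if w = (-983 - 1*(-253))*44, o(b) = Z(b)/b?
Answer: -1399448423296/15 ≈ -9.3297e+10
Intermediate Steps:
o(b) = 2/b
X = -192823/15 (X = (2/15 - 1*231) - 24*526 = (2*(1/15) - 231) - 12624 = (2/15 - 231) - 12624 = -3463/15 - 12624 = -192823/15 ≈ -12855.)
w = -32120 (w = (-983 + 253)*44 = -730*44 = -32120)
(-3253031 + X)*(w + 60687) = (-3253031 - 192823/15)*(-32120 + 60687) = -48988288/15*28567 = -1399448423296/15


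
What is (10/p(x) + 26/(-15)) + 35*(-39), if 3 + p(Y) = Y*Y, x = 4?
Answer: -266363/195 ≈ -1366.0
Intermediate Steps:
p(Y) = -3 + Y² (p(Y) = -3 + Y*Y = -3 + Y²)
(10/p(x) + 26/(-15)) + 35*(-39) = (10/(-3 + 4²) + 26/(-15)) + 35*(-39) = (10/(-3 + 16) + 26*(-1/15)) - 1365 = (10/13 - 26/15) - 1365 = -188/195 - 1365 = -266363/195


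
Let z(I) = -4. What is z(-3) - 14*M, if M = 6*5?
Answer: -424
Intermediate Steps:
M = 30
z(-3) - 14*M = -4 - 14*30 = -4 - 420 = -424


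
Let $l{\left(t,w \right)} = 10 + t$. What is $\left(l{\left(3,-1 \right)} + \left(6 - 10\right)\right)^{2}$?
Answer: $81$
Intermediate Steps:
$\left(l{\left(3,-1 \right)} + \left(6 - 10\right)\right)^{2} = \left(\left(10 + 3\right) + \left(6 - 10\right)\right)^{2} = \left(13 + \left(6 - 10\right)\right)^{2} = \left(13 - 4\right)^{2} = 9^{2} = 81$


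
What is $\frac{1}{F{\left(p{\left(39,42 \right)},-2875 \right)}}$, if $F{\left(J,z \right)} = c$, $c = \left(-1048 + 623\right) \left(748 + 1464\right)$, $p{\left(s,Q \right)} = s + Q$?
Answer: $- \frac{1}{940100} \approx -1.0637 \cdot 10^{-6}$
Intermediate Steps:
$p{\left(s,Q \right)} = Q + s$
$c = -940100$ ($c = \left(-425\right) 2212 = -940100$)
$F{\left(J,z \right)} = -940100$
$\frac{1}{F{\left(p{\left(39,42 \right)},-2875 \right)}} = \frac{1}{-940100} = - \frac{1}{940100}$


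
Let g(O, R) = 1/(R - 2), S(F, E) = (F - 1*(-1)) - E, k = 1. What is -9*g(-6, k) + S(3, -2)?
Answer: 15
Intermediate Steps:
S(F, E) = 1 + F - E (S(F, E) = (F + 1) - E = (1 + F) - E = 1 + F - E)
g(O, R) = 1/(-2 + R)
-9*g(-6, k) + S(3, -2) = -9/(-2 + 1) + (1 + 3 - 1*(-2)) = -9/(-1) + (1 + 3 + 2) = -9*(-1) + 6 = 9 + 6 = 15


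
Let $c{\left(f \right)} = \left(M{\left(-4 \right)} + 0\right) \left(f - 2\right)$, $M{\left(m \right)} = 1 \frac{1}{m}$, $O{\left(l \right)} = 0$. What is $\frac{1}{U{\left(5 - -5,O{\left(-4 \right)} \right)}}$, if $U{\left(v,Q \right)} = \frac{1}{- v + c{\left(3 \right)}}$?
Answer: $- \frac{41}{4} \approx -10.25$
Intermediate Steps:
$M{\left(m \right)} = \frac{1}{m}$
$c{\left(f \right)} = \frac{1}{2} - \frac{f}{4}$ ($c{\left(f \right)} = \left(\frac{1}{-4} + 0\right) \left(f - 2\right) = \left(- \frac{1}{4} + 0\right) \left(-2 + f\right) = - \frac{-2 + f}{4} = \frac{1}{2} - \frac{f}{4}$)
$U{\left(v,Q \right)} = \frac{1}{- \frac{1}{4} - v}$ ($U{\left(v,Q \right)} = \frac{1}{- v + \left(\frac{1}{2} - \frac{3}{4}\right)} = \frac{1}{- v - \frac{1}{4}} = \frac{1}{- \frac{1}{4} - v}$)
$\frac{1}{U{\left(5 - -5,O{\left(-4 \right)} \right)}} = \frac{1}{\left(-4\right) \frac{1}{1 + 4 \left(5 - -5\right)}} = \frac{1}{\left(-4\right) \frac{1}{1 + 4 \left(5 + 5\right)}} = \frac{1}{\left(-4\right) \frac{1}{1 + 4 \cdot 10}} = \frac{1}{\left(-4\right) \frac{1}{1 + 40}} = \frac{1}{\left(-4\right) \frac{1}{41}} = \frac{1}{- \frac{4}{41}} = - \frac{41}{4}$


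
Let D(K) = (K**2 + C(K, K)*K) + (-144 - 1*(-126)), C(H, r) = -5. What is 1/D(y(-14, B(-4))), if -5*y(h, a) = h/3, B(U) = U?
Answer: -225/4904 ≈ -0.045881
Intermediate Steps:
y(h, a) = -h/15 (y(h, a) = -h/(5*3) = -h/15)
D(K) = -18 + K**2 - 5*K (D(K) = (K**2 - 5*K) + (-144 - 1*(-126)) = (K**2 - 5*K) + (-144 + 126) = (K**2 - 5*K) - 18 = -18 + K**2 - 5*K)
1/D(y(-14, B(-4))) = 1/(-18 + (-1/15*(-14))**2 - (-1)*(-14)/3) = 1/(-18 + (14/15)**2 - 5*14/15) = 1/(-18 + 196/225 - 14/3) = 1/(-4904/225) = -225/4904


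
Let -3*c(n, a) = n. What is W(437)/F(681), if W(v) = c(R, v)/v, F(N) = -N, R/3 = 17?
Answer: 17/297597 ≈ 5.7124e-5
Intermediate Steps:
R = 51 (R = 3*17 = 51)
c(n, a) = -n/3
W(v) = -17/v (W(v) = (-⅓*51)/v = -17/v)
W(437)/F(681) = (-17/437)/((-1*681)) = -17*1/437/(-681) = -17/437*(-1/681) = 17/297597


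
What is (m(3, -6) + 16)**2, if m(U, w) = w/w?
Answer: 289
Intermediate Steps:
m(U, w) = 1
(m(3, -6) + 16)**2 = (1 + 16)**2 = 17**2 = 289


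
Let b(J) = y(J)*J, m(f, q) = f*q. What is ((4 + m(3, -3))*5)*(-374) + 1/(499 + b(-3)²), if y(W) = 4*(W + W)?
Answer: 53136051/5683 ≈ 9350.0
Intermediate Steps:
y(W) = 8*W (y(W) = 4*(2*W) = 8*W)
b(J) = 8*J² (b(J) = (8*J)*J = 8*J²)
((4 + m(3, -3))*5)*(-374) + 1/(499 + b(-3)²) = ((4 + 3*(-3))*5)*(-374) + 1/(499 + (8*(-3)²)²) = ((4 - 9)*5)*(-374) + 1/(499 + (8*9)²) = -5*5*(-374) + 1/(499 + 72²) = -25*(-374) + 1/(499 + 5184) = 9350 + 1/5683 = 53136051/5683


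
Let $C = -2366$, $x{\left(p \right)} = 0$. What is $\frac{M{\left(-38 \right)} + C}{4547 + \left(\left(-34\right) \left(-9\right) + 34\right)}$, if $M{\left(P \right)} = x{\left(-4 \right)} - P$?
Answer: $- \frac{776}{1629} \approx -0.47637$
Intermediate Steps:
$M{\left(P \right)} = - P$ ($M{\left(P \right)} = 0 - P = - P$)
$\frac{M{\left(-38 \right)} + C}{4547 + \left(\left(-34\right) \left(-9\right) + 34\right)} = \frac{\left(-1\right) \left(-38\right) - 2366}{4547 + \left(\left(-34\right) \left(-9\right) + 34\right)} = \frac{38 - 2366}{4547 + \left(306 + 34\right)} = - \frac{2328}{4547 + 340} = - \frac{2328}{4887} = \left(-2328\right) \frac{1}{4887} = - \frac{776}{1629}$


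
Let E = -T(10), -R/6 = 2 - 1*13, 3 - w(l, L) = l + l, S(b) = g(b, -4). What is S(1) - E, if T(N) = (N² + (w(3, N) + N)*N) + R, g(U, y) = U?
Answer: 237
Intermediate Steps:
S(b) = b
w(l, L) = 3 - 2*l (w(l, L) = 3 - (l + l) = 3 - 2*l)
R = 66 (R = -6*(2 - 1*13) = -6*(2 - 13) = -6*(-11) = 66)
T(N) = 66 + N² + N*(-3 + N) (T(N) = (N² + ((3 - 2*3) + N)*N) + 66 = (N² + ((3 - 6) + N)*N) + 66 = (N² + (-3 + N)*N) + 66 = (N² + N*(-3 + N)) + 66 = 66 + N² + N*(-3 + N))
E = -236 (E = -(66 - 3*10 + 2*10²) = -(66 - 30 + 2*100) = -(66 - 30 + 200) = -1*236 = -236)
S(1) - E = 1 - 1*(-236) = 1 + 236 = 237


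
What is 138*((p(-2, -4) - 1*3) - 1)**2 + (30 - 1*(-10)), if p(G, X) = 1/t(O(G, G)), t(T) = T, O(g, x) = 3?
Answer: 5686/3 ≈ 1895.3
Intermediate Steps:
p(G, X) = 1/3
138*((p(-2, -4) - 1*3) - 1)**2 + (30 - 1*(-10)) = 138*((1/3 - 1*3) - 1)**2 + (30 - 1*(-10)) = 138*((1/3 - 3) - 1)**2 + (30 + 10) = 138*(-8/3 - 1)**2 + 40 = 138*(-11/3)**2 + 40 = 138*(121/9) + 40 = 5566/3 + 40 = 5686/3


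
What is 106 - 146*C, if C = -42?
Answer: 6238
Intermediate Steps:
106 - 146*C = 106 - 146*(-42) = 106 + 6132 = 6238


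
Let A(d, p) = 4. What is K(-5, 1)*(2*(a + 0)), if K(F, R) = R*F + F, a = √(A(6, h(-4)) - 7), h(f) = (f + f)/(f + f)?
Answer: -20*I*√3 ≈ -34.641*I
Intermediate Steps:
h(f) = 1 (h(f) = (2*f)/((2*f)) = (2*f)*(1/(2*f)) = 1)
a = I*√3 (a = √(4 - 7) = √(-3) = I*√3 ≈ 1.732*I)
K(F, R) = F + F*R (K(F, R) = F*R + F = F + F*R)
K(-5, 1)*(2*(a + 0)) = (-5*(1 + 1))*(2*(I*√3 + 0)) = (-5*2)*(2*(I*√3)) = -20*I*√3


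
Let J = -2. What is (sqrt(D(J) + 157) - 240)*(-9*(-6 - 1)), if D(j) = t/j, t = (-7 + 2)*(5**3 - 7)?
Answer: -15120 + 126*sqrt(113) ≈ -13781.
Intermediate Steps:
t = -590 (t = -5*(125 - 7) = -5*118 = -590)
D(j) = -590/j
(sqrt(D(J) + 157) - 240)*(-9*(-6 - 1)) = (sqrt(-590/(-2) + 157) - 240)*(-9*(-6 - 1)) = (sqrt(-590*(-1/2) + 157) - 240)*(-9*(-7)) = (sqrt(295 + 157) - 240)*63 = (sqrt(452) - 240)*63 = (2*sqrt(113) - 240)*63 = (-240 + 2*sqrt(113))*63 = -15120 + 126*sqrt(113)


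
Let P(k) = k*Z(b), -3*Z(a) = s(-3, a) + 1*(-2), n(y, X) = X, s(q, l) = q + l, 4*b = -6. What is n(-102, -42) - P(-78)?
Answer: 127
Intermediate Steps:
b = -3/2 (b = (1/4)*(-6) = -3/2 ≈ -1.5000)
s(q, l) = l + q
Z(a) = 5/3 - a/3 (Z(a) = -((a - 3) + 1*(-2))/3 = -((-3 + a) - 2)/3 = -(-5 + a)/3 = 5/3 - a/3)
P(k) = 13*k/6 (P(k) = k*(5/3 - 1/3*(-3/2)) = k*(5/3 + 1/2) = k*(13/6) = 13*k/6)
n(-102, -42) - P(-78) = -42 - 13*(-78)/6 = -42 - 1*(-169) = -42 + 169 = 127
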